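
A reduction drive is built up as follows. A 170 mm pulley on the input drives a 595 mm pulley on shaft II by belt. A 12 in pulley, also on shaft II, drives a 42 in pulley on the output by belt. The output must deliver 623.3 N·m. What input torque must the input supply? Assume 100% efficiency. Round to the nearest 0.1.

Overall ratio R = 3.5 × 3.5 = 12.25.
Input torque = output torque / R = 623.3 / 12.25 = 50.882 N·m.

50.9 N·m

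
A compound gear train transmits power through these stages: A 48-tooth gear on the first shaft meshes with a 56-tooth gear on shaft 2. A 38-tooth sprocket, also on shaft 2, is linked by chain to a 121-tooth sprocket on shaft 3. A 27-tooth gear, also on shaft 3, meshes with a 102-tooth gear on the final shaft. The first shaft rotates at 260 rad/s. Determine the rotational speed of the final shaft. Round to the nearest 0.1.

the first shaft → shaft 2 (gear mesh, 56/48): 260 ÷ 1.1667 = 222.86 rad/s
shaft 2 → shaft 3 (chain, 121/38): 222.86 ÷ 3.1842 = 69.988 rad/s
shaft 3 → the final shaft (gear mesh, 102/27): 69.988 ÷ 3.7778 = 18.526 rad/s

18.5 rad/s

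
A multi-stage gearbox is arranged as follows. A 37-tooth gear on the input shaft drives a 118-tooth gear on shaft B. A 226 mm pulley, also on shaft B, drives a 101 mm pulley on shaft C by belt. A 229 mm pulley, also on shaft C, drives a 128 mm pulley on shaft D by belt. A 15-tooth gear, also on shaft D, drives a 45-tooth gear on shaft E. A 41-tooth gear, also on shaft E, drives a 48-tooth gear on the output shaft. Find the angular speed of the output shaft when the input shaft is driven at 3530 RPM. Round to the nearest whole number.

1262 RPM

gear mesh 118/37 = 3.1892 → 3530/3.1892 = 1106.9 RPM
belt 101/226 = 0.4469 → 1106.9/0.4469 = 2476.7 RPM
belt 128/229 = 0.55895 → 2476.7/0.55895 = 4431.1 RPM
gear mesh 45/15 = 3 → 4431.1/3 = 1477 RPM
gear mesh 48/41 = 1.1707 → 1477/1.1707 = 1261.6 RPM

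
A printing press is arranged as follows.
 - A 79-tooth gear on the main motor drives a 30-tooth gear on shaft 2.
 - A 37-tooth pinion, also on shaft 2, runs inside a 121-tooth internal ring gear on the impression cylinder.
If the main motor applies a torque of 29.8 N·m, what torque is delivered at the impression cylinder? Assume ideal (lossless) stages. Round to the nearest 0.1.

gear mesh 30/79 = 0.37975 → τ = 29.8·0.37975 = 11.316 N·m
internal gear 121/37 = 3.2703 → τ = 11.316·3.2703 = 37.008 N·m

37.0 N·m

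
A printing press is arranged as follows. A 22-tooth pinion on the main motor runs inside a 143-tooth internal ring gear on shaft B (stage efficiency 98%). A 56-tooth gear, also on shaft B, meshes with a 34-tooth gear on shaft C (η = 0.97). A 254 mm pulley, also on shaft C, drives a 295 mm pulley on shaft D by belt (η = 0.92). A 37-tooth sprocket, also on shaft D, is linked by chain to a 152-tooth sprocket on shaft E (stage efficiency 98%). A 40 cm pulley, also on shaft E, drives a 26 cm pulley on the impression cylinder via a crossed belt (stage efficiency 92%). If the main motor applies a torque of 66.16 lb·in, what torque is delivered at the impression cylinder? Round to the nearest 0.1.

638.5 lb·in

Internal gear: ratio = 143/22 = 6.5; torque at shaft B = 66.16 × 6.5 × 0.98 = 421.44 lb·in.
Gear mesh: ratio = 34/56 = 0.60714; torque at shaft C = 421.44 × 0.60714 × 0.97 = 248.2 lb·in.
Belt: ratio = 295/254 = 1.1614; torque at shaft D = 248.2 × 1.1614 × 0.92 = 265.2 lb·in.
Chain: ratio = 152/37 = 4.1081; torque at shaft E = 265.2 × 4.1081 × 0.98 = 1067.7 lb·in.
Belt: ratio = 26/40 = 0.65; torque at the impression cylinder = 1067.7 × 0.65 × 0.92 = 638.47 lb·in.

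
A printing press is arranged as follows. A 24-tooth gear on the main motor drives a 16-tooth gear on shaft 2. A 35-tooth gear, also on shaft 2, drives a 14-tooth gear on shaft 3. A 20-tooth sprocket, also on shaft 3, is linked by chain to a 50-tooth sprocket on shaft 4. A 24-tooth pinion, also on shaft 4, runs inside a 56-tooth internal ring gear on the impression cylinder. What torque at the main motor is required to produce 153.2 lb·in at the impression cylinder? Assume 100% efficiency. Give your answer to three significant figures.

Overall ratio R = 0.66667 × 0.4 × 2.5 × 2.3333 = 1.5556.
Input torque = output torque / R = 153.2 / 1.5556 = 98.486 lb·in.

98.5 lb·in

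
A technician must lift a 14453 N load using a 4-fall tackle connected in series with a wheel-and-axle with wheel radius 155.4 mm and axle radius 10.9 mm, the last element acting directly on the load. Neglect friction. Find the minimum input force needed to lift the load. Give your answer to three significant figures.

Block-and-tackle MA = number of supporting rope parts = 4.
Wheel-and-axle MA = R/r = 155.4/10.9 = 14.257.
Combined ideal MA = 4 × 14.257 = 57.028.
Effort = load / MA = 14453 / 57.028 = 253.44 N.

253 N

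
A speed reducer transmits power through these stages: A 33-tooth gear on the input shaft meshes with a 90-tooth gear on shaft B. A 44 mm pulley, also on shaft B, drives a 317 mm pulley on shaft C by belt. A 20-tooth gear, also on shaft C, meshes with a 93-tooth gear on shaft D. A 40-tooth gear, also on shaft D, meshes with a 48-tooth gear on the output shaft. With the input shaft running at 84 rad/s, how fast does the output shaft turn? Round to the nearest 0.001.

the input shaft → shaft B (gear mesh, 90/33): 84 ÷ 2.7273 = 30.8 rad/s
shaft B → shaft C (belt, 317/44): 30.8 ÷ 7.2045 = 4.2751 rad/s
shaft C → shaft D (gear mesh, 93/20): 4.2751 ÷ 4.65 = 0.91937 rad/s
shaft D → the output shaft (gear mesh, 48/40): 0.91937 ÷ 1.2 = 0.76614 rad/s

0.766 rad/s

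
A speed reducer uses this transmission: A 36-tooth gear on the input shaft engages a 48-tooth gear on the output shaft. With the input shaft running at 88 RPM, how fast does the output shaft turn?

gear mesh 48/36 = 1.3333 → 88/1.3333 = 66 RPM

66 RPM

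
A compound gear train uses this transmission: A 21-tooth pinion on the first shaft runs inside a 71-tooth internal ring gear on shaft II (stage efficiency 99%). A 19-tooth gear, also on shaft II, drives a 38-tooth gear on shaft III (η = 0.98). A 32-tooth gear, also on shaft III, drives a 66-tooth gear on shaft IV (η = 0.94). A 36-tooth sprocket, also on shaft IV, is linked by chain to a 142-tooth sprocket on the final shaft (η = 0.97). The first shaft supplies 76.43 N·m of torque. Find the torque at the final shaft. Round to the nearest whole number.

After the internal gear (71/21): 76.43 × 3.381 × 0.99 = 255.82 N·m
After the gear mesh (38/19): 255.82 × 2 × 0.98 = 501.41 N·m
After the gear mesh (66/32): 501.41 × 2.0625 × 0.94 = 972.11 N·m
After the chain (142/36): 972.11 × 3.9444 × 0.97 = 3719.4 N·m

3719 N·m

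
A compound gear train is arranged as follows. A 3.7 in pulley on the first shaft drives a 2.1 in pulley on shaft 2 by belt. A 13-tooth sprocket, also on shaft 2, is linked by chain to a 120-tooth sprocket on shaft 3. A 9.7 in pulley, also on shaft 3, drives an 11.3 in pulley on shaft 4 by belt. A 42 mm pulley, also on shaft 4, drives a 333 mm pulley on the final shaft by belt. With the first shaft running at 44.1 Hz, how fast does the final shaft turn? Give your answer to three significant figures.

belt 2.1/3.7 = 0.56757 → 44.1/0.56757 = 77.7 Hz
chain 120/13 = 9.2308 → 77.7/9.2308 = 8.4175 Hz
belt 11.3/9.7 = 1.1649 → 8.4175/1.1649 = 7.2256 Hz
belt 333/42 = 7.9286 → 7.2256/7.9286 = 0.91134 Hz

0.911 Hz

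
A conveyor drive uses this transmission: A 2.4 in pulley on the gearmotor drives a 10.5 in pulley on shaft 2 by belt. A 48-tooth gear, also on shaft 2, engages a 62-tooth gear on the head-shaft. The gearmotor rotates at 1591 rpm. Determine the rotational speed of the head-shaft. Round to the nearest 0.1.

the gearmotor → shaft 2 (belt, 10.5/2.4): 1591 ÷ 4.375 = 363.66 rpm
shaft 2 → the head-shaft (gear mesh, 62/48): 363.66 ÷ 1.2917 = 281.54 rpm

281.5 rpm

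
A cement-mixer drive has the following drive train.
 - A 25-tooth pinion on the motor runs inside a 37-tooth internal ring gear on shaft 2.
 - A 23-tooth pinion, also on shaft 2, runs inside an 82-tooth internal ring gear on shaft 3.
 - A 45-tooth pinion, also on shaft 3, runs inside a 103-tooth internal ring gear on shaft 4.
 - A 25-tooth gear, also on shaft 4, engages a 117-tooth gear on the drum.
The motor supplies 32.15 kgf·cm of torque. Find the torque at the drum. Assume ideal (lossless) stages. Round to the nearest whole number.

1817 kgf·cm

Internal gear: ratio = 37/25 = 1.48; torque at shaft 2 = 32.15 × 1.48 = 47.582 kgf·cm.
Internal gear: ratio = 82/23 = 3.5652; torque at shaft 3 = 47.582 × 3.5652 = 169.64 kgf·cm.
Internal gear: ratio = 103/45 = 2.2889; torque at shaft 4 = 169.64 × 2.2889 = 388.29 kgf·cm.
Gear mesh: ratio = 117/25 = 4.68; torque at the drum = 388.29 × 4.68 = 1817.2 kgf·cm.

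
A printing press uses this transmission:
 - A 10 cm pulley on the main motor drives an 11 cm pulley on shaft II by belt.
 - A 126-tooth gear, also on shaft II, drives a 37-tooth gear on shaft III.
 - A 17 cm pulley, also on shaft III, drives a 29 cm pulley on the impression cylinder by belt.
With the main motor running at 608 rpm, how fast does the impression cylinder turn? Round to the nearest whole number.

1103 rpm

belt 11/10 = 1.1 → 608/1.1 = 552.73 rpm
gear mesh 37/126 = 0.29365 → 552.73/0.29365 = 1882.3 rpm
belt 29/17 = 1.7059 → 1882.3/1.7059 = 1103.4 rpm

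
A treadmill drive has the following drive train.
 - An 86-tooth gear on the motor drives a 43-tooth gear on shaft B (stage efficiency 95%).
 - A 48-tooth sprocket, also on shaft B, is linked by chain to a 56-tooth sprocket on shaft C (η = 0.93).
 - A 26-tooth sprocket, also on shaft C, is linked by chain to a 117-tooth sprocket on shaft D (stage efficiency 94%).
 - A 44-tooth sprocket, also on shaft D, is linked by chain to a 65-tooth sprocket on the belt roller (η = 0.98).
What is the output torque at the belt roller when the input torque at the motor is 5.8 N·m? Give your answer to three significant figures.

After the gear mesh (43/86): 5.8 × 0.5 × 0.95 = 2.755 N·m
After the chain (56/48): 2.755 × 1.1667 × 0.93 = 2.9892 N·m
After the chain (117/26): 2.9892 × 4.5 × 0.94 = 12.644 N·m
After the chain (65/44): 12.644 × 1.4773 × 0.98 = 18.305 N·m

18.3 N·m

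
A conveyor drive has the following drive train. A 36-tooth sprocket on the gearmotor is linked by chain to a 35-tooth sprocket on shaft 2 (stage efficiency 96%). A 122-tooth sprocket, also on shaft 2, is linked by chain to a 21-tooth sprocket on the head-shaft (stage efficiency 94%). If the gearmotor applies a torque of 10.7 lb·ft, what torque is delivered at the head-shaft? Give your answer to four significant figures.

1.616 lb·ft

After the chain (35/36): 10.7 × 0.97222 × 0.96 = 9.9867 lb·ft
After the chain (21/122): 9.9867 × 0.17213 × 0.94 = 1.6159 lb·ft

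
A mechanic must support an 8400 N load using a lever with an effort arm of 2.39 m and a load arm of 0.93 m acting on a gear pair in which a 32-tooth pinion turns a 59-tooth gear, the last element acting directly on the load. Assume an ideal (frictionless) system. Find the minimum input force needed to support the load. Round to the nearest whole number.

1773 N

Lever MA = effort arm / load arm = 2.39/0.93 = 2.5699.
Gear pair MA = 59/32 = 1.8438.
Combined ideal MA = 2.5699 × 1.8438 = 4.7382.
Effort = load / MA = 8400 / 4.7382 = 1772.8 N.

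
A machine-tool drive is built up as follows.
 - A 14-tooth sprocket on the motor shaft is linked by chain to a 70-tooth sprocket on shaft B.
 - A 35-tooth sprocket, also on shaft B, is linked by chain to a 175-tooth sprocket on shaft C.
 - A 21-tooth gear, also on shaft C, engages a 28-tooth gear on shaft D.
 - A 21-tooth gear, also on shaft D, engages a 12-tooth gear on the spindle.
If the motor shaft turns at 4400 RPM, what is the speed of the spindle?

chain 70/14 = 5 → 4400/5 = 880 RPM
chain 175/35 = 5 → 880/5 = 176 RPM
gear mesh 28/21 = 1.3333 → 176/1.3333 = 132 RPM
gear mesh 12/21 = 0.57143 → 132/0.57143 = 231 RPM

231 RPM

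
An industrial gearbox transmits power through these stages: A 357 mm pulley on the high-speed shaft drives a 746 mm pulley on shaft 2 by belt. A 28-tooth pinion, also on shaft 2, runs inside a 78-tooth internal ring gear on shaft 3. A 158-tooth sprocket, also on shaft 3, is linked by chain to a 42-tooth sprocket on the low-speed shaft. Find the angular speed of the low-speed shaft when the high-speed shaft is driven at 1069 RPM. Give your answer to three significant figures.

691 RPM

Belt: ratio = 746/357 = 2.0896, so shaft 2 turns at 1069 / 2.0896 = 511.57 RPM.
Internal gear: ratio = 78/28 = 2.7857, so shaft 3 turns at 511.57 / 2.7857 = 183.64 RPM.
Chain: ratio = 42/158 = 0.26582, so the low-speed shaft turns at 183.64 / 0.26582 = 690.84 RPM.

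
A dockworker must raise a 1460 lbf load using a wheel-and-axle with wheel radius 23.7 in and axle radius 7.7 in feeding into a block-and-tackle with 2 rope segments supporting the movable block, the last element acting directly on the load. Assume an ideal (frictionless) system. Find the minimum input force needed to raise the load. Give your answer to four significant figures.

237.2 lbf

Wheel-and-axle MA = R/r = 23.7/7.7 = 3.0779.
Block-and-tackle MA = number of supporting rope parts = 2.
Combined ideal MA = 3.0779 × 2 = 6.1558.
Effort = load / MA = 1460 / 6.1558 = 237.17 lbf.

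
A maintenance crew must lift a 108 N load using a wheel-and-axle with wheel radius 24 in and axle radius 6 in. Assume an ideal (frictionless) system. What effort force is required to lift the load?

Wheel-and-axle MA = R/r = 24/6 = 4.
Effort = load / MA = 108 / 4 = 27 N.

27 N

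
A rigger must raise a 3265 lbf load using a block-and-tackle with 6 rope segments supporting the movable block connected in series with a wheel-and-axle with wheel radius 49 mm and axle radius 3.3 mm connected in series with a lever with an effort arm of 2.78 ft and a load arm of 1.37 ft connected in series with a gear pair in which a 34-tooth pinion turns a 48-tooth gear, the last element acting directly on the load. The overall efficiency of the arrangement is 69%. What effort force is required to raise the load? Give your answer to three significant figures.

Block-and-tackle MA = number of supporting rope parts = 6.
Wheel-and-axle MA = R/r = 49/3.3 = 14.848.
Lever MA = effort arm / load arm = 2.78/1.37 = 2.0292.
Gear pair MA = 48/34 = 1.4118.
Combined ideal MA = 6 × 14.848 × 2.0292 × 1.4118 = 255.22.
Actual MA = 255.22 × 0.69 = 176.1.
Effort = load / actual MA = 3265 / 176.1 = 18.54 lbf.

18.5 lbf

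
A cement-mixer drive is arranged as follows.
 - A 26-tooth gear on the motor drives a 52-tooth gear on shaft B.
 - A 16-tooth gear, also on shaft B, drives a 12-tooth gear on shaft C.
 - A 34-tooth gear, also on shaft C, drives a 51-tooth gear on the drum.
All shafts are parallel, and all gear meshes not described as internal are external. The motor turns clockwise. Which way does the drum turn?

counterclockwise

the motor → shaft B: external mesh, 1 reversal → CCW.
shaft B → shaft C: external mesh, 1 reversal → CW.
shaft C → the drum: external mesh, 1 reversal → CCW.
3 reversals in total — an odd number — so the drum turns opposite to the motor.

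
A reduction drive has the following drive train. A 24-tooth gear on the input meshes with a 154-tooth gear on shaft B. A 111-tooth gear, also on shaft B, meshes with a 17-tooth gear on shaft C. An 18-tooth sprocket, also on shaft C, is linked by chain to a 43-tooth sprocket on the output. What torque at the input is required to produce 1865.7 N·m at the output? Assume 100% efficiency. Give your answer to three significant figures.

Overall ratio R = 6.4167 × 0.15315 × 2.3889 = 2.3476.
Input torque = output torque / R = 1865.7 / 2.3476 = 794.71 N·m.

795 N·m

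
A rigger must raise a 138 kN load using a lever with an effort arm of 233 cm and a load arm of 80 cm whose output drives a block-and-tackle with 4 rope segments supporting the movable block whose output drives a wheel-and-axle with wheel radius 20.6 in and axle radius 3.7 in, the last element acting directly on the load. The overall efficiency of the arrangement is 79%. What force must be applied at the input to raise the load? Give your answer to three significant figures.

Lever MA = effort arm / load arm = 233/80 = 2.9125.
Block-and-tackle MA = number of supporting rope parts = 4.
Wheel-and-axle MA = R/r = 20.6/3.7 = 5.5676.
Combined ideal MA = 2.9125 × 4 × 5.5676 = 64.862.
Actual MA = 64.862 × 0.79 = 51.241.
Effort = load / actual MA = 138 / 51.241 = 2.6932 kN.

2.69 kN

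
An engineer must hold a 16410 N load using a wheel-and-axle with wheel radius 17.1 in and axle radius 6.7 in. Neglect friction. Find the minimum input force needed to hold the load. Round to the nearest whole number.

6430 N

Wheel-and-axle MA = R/r = 17.1/6.7 = 2.5522.
Effort = load / MA = 16410 / 2.5522 = 6429.6 N.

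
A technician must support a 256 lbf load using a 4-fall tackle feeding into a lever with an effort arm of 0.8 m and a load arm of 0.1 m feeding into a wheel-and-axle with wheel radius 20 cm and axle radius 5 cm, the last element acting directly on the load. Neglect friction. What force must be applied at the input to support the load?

2 lbf

Block-and-tackle MA = number of supporting rope parts = 4.
Lever MA = effort arm / load arm = 0.8/0.1 = 8.
Wheel-and-axle MA = R/r = 20/5 = 4.
Combined ideal MA = 4 × 8 × 4 = 128.
Effort = load / MA = 256 / 128 = 2 lbf.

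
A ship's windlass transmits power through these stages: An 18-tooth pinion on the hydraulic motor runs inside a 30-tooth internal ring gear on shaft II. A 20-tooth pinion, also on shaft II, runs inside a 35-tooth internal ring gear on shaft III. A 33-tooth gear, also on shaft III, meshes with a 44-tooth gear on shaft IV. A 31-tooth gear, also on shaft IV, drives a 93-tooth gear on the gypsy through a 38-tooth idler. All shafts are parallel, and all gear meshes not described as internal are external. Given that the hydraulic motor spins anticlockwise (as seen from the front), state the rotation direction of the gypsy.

the hydraulic motor → shaft II: internal mesh, same direction → CCW.
shaft II → shaft III: internal mesh, same direction → CCW.
shaft III → shaft IV: external mesh, 1 reversal → CW.
shaft IV → the gypsy: driver → idler → driven is 2 external meshes, 2 reversals → CW.
3 reversals in total — an odd number — so the gypsy turns opposite to the hydraulic motor.

clockwise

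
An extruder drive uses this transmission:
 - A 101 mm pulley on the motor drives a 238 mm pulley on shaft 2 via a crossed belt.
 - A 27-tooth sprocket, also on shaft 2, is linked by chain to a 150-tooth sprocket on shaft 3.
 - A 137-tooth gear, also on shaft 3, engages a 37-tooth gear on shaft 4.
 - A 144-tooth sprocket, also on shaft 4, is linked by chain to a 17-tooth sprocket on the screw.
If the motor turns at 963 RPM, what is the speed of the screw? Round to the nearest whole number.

Belt: ratio = 238/101 = 2.3564, so shaft 2 turns at 963 / 2.3564 = 408.67 RPM.
Chain: ratio = 150/27 = 5.5556, so shaft 3 turns at 408.67 / 5.5556 = 73.56 RPM.
Gear mesh: ratio = 37/137 = 0.27007, so shaft 4 turns at 73.56 / 0.27007 = 272.37 RPM.
Chain: ratio = 17/144 = 0.11806, so the screw turns at 272.37 / 0.11806 = 2307.1 RPM.

2307 RPM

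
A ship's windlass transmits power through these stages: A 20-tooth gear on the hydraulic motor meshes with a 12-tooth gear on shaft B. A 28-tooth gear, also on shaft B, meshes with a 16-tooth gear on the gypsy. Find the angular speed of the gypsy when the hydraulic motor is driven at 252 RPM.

735 RPM

gear mesh 12/20 = 0.6 → 252/0.6 = 420 RPM
gear mesh 16/28 = 0.57143 → 420/0.57143 = 735 RPM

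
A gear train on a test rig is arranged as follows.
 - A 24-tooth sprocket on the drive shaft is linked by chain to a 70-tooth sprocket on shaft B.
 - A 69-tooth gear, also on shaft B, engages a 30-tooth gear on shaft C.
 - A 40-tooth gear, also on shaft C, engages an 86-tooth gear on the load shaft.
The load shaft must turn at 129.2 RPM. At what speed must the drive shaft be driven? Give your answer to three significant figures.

352 RPM

Overall ratio R = 2.9167 × 0.43478 × 2.15 = 2.7264.
Required input speed = output speed × R = 129.2 × 2.7264 = 352.26 RPM.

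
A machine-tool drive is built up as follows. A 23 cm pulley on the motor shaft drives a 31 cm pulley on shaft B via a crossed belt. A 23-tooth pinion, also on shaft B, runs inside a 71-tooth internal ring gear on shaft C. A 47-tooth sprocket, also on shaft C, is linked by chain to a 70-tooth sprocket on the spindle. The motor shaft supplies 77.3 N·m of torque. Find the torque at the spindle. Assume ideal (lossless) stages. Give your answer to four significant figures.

After the belt (31/23): 77.3 × 1.3478 = 104.19 N·m
After the internal gear (71/23): 104.19 × 3.087 = 321.62 N·m
After the chain (70/47): 321.62 × 1.4894 = 479.01 N·m

479.0 N·m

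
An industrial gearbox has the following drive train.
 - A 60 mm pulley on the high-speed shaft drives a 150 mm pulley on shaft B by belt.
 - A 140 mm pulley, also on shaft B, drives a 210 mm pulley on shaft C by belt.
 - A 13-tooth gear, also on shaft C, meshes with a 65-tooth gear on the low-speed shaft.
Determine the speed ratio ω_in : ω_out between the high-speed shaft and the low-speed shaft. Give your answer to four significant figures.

Each stage contributes driven/driver: belt 150/60 = 2.5, belt 210/140 = 1.5, gear mesh 65/13 = 5.
Overall: 2.5 × 1.5 × 5 = 18.75.

18.75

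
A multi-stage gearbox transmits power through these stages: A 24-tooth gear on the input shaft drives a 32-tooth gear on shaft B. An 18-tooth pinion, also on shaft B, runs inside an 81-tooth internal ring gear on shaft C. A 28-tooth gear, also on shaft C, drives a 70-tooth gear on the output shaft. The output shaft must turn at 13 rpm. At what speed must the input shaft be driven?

Overall ratio R = 1.3333 × 4.5 × 2.5 = 15.
Required input speed = output speed × R = 13 × 15 = 195 rpm.

195 rpm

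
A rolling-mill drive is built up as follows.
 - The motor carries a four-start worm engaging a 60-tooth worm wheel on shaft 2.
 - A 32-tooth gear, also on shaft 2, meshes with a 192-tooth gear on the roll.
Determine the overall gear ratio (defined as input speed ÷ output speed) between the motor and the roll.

90

Each stage contributes driven/driver: worm 60/4 = 15, gear mesh 192/32 = 6.
Overall: 15 × 6 = 90.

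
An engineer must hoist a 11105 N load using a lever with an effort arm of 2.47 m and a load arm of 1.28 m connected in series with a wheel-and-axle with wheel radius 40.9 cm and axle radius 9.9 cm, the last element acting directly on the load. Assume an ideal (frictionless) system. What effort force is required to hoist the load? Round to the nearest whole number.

Lever MA = effort arm / load arm = 2.47/1.28 = 1.9297.
Wheel-and-axle MA = R/r = 40.9/9.9 = 4.1313.
Combined ideal MA = 1.9297 × 4.1313 = 7.9721.
Effort = load / MA = 11105 / 7.9721 = 1393 N.

1393 N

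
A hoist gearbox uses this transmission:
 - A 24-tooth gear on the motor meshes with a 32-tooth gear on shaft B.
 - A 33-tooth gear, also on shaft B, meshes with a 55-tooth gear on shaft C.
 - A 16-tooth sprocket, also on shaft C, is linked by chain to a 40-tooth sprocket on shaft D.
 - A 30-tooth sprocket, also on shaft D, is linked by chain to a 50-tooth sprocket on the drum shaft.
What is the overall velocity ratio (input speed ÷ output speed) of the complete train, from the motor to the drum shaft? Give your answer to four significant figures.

Each stage contributes driven/driver: gear mesh 32/24 = 1.3333, gear mesh 55/33 = 1.6667, chain 40/16 = 2.5, chain 50/30 = 1.6667.
Overall: 1.3333 × 1.6667 × 2.5 × 1.6667 = 9.2593.

9.259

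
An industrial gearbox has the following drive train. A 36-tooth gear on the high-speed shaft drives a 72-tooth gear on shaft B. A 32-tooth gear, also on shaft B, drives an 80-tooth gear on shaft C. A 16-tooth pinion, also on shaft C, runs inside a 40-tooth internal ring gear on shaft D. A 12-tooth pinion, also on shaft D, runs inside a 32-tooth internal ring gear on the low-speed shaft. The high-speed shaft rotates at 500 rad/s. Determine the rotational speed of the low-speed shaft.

15 rad/s

the high-speed shaft → shaft B (gear mesh, 72/36): 500 ÷ 2 = 250 rad/s
shaft B → shaft C (gear mesh, 80/32): 250 ÷ 2.5 = 100 rad/s
shaft C → shaft D (internal gear, 40/16): 100 ÷ 2.5 = 40 rad/s
shaft D → the low-speed shaft (internal gear, 32/12): 40 ÷ 2.6667 = 15 rad/s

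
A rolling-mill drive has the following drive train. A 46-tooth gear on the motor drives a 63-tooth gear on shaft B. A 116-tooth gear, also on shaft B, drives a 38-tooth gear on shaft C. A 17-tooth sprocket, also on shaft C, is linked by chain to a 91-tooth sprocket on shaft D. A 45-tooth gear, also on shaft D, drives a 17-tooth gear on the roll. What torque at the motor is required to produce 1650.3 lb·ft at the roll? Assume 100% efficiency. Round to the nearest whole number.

Overall ratio R = 1.3696 × 0.32759 × 5.3529 × 0.37778 = 0.90727.
Input torque = output torque / R = 1650.3 / 0.90727 = 1819 lb·ft.

1819 lb·ft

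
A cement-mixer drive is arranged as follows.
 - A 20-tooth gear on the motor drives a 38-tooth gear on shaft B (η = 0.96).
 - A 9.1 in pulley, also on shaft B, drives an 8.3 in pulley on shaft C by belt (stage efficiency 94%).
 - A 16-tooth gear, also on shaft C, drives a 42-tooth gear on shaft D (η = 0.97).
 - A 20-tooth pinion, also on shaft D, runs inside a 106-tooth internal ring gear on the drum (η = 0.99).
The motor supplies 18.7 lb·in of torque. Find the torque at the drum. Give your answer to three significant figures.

391 lb·in

After the gear mesh (38/20): 18.7 × 1.9 × 0.96 = 34.109 lb·in
After the belt (8.3/9.1): 34.109 × 0.91209 × 0.94 = 29.244 lb·in
After the gear mesh (42/16): 29.244 × 2.625 × 0.97 = 74.462 lb·in
After the internal gear (106/20): 74.462 × 5.3 × 0.99 = 390.7 lb·in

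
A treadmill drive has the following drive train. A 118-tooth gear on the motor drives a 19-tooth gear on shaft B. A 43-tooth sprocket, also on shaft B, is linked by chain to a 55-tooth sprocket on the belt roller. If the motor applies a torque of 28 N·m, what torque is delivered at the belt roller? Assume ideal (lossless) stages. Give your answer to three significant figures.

Gear mesh: ratio = 19/118 = 0.16102; torque at shaft B = 28 × 0.16102 = 4.5085 N·m.
Chain: ratio = 55/43 = 1.2791; torque at the belt roller = 4.5085 × 1.2791 = 5.7667 N·m.

5.77 N·m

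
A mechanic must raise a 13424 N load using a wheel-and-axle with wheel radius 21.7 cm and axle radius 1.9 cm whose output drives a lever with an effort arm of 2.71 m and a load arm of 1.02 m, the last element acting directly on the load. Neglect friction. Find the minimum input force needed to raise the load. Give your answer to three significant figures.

Wheel-and-axle MA = R/r = 21.7/1.9 = 11.421.
Lever MA = effort arm / load arm = 2.71/1.02 = 2.6569.
Combined ideal MA = 11.421 × 2.6569 = 30.344.
Effort = load / MA = 13424 / 30.344 = 442.39 N.

442 N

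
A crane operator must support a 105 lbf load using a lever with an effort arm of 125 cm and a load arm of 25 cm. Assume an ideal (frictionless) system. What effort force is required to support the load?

21 lbf

Lever MA = effort arm / load arm = 125/25 = 5.
Effort = load / MA = 105 / 5 = 21 lbf.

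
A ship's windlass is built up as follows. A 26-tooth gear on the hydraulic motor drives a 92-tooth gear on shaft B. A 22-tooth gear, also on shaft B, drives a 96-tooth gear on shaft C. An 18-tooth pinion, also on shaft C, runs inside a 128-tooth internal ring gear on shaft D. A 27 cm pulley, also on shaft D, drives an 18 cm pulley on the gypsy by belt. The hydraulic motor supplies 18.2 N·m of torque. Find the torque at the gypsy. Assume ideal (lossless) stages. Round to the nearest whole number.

1332 N·m

After the gear mesh (92/26): 18.2 × 3.5385 = 64.4 N·m
After the gear mesh (96/22): 64.4 × 4.3636 = 281.02 N·m
After the internal gear (128/18): 281.02 × 7.1111 = 1998.4 N·m
After the belt (18/27): 1998.4 × 0.66667 = 1332.2 N·m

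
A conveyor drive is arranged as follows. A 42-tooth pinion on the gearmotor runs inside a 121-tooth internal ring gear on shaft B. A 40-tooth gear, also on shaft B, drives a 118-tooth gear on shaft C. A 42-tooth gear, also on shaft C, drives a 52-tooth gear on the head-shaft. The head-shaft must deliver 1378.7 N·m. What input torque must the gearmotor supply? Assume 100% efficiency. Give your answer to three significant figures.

Overall ratio R = 2.881 × 2.95 × 1.2381 = 10.522.
Input torque = output torque / R = 1378.7 / 10.522 = 131.03 N·m.

131 N·m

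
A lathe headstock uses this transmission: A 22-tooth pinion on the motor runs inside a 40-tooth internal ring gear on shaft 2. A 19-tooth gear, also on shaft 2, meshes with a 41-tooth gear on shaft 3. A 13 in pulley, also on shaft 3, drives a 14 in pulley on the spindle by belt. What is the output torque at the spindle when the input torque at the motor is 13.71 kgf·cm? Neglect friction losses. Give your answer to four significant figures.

57.93 kgf·cm

After the internal gear (40/22): 13.71 × 1.8182 = 24.927 kgf·cm
After the gear mesh (41/19): 24.927 × 2.1579 = 53.79 kgf·cm
After the belt (14/13): 53.79 × 1.0769 = 57.928 kgf·cm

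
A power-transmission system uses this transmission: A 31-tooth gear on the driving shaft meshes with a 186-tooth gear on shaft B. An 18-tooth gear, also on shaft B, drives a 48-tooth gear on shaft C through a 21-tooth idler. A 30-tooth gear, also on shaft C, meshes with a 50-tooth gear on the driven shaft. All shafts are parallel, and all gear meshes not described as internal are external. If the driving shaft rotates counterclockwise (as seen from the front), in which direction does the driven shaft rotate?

the driving shaft → shaft B: external mesh, 1 reversal → CW.
shaft B → shaft C: driver → idler → driven is 2 external meshes, 2 reversals → CW.
shaft C → the driven shaft: external mesh, 1 reversal → CCW.
4 reversals in total — an even number — so the driven shaft turns the same way as the driving shaft.

counterclockwise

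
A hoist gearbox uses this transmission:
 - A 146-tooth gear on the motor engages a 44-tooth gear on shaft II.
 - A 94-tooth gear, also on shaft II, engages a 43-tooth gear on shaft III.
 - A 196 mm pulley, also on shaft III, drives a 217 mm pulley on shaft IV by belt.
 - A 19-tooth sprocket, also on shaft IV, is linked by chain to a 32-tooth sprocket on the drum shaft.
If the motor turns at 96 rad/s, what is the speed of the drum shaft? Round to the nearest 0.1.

the motor → shaft II (gear mesh, 44/146): 96 ÷ 0.30137 = 318.55 rad/s
shaft II → shaft III (gear mesh, 43/94): 318.55 ÷ 0.45745 = 696.36 rad/s
shaft III → shaft IV (belt, 217/196): 696.36 ÷ 1.1071 = 628.97 rad/s
shaft IV → the drum shaft (chain, 32/19): 628.97 ÷ 1.6842 = 373.45 rad/s

373.4 rad/s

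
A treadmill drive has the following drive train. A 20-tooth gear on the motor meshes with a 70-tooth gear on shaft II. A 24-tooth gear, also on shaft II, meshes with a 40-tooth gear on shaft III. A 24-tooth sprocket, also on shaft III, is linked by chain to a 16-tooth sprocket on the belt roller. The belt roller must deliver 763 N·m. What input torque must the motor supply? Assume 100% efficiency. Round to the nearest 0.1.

Overall ratio R = 3.5 × 1.6667 × 0.66667 = 3.8889.
Input torque = output torque / R = 763 / 3.8889 = 196.2 N·m.

196.2 N·m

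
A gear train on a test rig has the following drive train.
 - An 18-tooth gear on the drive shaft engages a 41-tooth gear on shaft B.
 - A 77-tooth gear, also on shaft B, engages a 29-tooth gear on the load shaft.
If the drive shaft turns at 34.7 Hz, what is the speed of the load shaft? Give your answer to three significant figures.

40.4 Hz

the drive shaft → shaft B (gear mesh, 41/18): 34.7 ÷ 2.2778 = 15.234 Hz
shaft B → the load shaft (gear mesh, 29/77): 15.234 ÷ 0.37662 = 40.449 Hz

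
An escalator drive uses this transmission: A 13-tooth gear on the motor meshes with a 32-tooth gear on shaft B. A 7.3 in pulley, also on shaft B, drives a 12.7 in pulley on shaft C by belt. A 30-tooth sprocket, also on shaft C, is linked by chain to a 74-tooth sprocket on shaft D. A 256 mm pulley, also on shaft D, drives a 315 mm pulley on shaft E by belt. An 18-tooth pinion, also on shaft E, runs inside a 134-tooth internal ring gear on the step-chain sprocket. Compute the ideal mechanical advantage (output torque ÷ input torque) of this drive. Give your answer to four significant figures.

Each stage contributes driven/driver: gear mesh 32/13 = 2.4615, belt 12.7/7.3 = 1.7397, chain 74/30 = 2.4667, belt 315/256 = 1.2305, internal gear 134/18 = 7.4444.
Overall: 2.4615 × 1.7397 × 2.4667 × 1.2305 × 7.4444 = 96.761.

96.76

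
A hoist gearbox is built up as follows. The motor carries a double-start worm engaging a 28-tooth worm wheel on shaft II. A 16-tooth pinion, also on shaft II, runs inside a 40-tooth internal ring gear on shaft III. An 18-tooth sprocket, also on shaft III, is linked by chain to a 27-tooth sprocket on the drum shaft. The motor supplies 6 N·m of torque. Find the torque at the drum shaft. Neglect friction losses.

Worm: ratio = 28/2 = 14; torque at shaft II = 6 × 14 = 84 N·m.
Internal gear: ratio = 40/16 = 2.5; torque at shaft III = 84 × 2.5 = 210 N·m.
Chain: ratio = 27/18 = 1.5; torque at the drum shaft = 210 × 1.5 = 315 N·m.

315 N·m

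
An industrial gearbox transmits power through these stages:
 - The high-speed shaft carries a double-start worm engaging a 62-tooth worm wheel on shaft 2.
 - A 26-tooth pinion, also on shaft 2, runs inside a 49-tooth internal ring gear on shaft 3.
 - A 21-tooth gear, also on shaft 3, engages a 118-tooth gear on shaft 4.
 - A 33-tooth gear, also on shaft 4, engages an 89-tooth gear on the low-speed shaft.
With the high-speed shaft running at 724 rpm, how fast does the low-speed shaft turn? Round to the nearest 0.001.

worm 62/2 = 31 → 724/31 = 23.355 rpm
internal gear 49/26 = 1.8846 → 23.355/1.8846 = 12.392 rpm
gear mesh 118/21 = 5.619 → 12.392/5.619 = 2.2054 rpm
gear mesh 89/33 = 2.697 → 2.2054/2.697 = 0.81774 rpm

0.818 rpm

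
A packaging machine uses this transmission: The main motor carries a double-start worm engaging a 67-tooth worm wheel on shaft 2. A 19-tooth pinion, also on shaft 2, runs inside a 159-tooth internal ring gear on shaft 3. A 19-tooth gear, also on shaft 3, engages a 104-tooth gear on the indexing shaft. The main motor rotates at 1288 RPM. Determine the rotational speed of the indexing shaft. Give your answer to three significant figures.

the main motor → shaft 2 (worm, 67/2): 1288 ÷ 33.5 = 38.448 RPM
shaft 2 → shaft 3 (internal gear, 159/19): 38.448 ÷ 8.3684 = 4.5944 RPM
shaft 3 → the indexing shaft (gear mesh, 104/19): 4.5944 ÷ 5.4737 = 0.83936 RPM

0.839 RPM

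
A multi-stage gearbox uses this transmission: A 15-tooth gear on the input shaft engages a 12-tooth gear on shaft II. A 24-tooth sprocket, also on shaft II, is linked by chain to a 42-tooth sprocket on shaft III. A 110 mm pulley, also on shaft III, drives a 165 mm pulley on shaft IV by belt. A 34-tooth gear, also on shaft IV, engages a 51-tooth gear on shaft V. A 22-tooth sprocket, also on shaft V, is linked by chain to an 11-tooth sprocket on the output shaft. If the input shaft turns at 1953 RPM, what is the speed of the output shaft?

gear mesh 12/15 = 0.8 → 1953/0.8 = 2441.2 RPM
chain 42/24 = 1.75 → 2441.2/1.75 = 1395 RPM
belt 165/110 = 1.5 → 1395/1.5 = 930 RPM
gear mesh 51/34 = 1.5 → 930/1.5 = 620 RPM
chain 11/22 = 0.5 → 620/0.5 = 1240 RPM

1240 RPM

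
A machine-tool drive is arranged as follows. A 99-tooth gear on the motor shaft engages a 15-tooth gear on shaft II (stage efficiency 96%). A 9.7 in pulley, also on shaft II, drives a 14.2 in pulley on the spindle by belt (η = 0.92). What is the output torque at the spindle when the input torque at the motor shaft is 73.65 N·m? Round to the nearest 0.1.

14.4 N·m

Gear mesh: ratio = 15/99 = 0.15152; torque at shaft II = 73.65 × 0.15152 × 0.96 = 10.713 N·m.
Belt: ratio = 14.2/9.7 = 1.4639; torque at the spindle = 10.713 × 1.4639 × 0.92 = 14.428 N·m.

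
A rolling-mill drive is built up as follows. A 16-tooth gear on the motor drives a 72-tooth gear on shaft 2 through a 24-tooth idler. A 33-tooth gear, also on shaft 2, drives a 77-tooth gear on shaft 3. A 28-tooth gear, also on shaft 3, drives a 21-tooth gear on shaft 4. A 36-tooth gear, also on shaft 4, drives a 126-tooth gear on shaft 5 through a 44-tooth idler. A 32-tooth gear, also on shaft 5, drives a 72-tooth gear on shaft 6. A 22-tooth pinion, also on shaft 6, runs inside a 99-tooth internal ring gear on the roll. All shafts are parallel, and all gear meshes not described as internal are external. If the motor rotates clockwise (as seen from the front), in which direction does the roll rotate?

the motor → shaft 2: driver → idler → driven is 2 external meshes, 2 reversals → CW.
shaft 2 → shaft 3: external mesh, 1 reversal → CCW.
shaft 3 → shaft 4: external mesh, 1 reversal → CW.
shaft 4 → shaft 5: driver → idler → driven is 2 external meshes, 2 reversals → CW.
shaft 5 → shaft 6: external mesh, 1 reversal → CCW.
shaft 6 → the roll: internal mesh, same direction → CCW.
7 reversals in total — an odd number — so the roll turns opposite to the motor.

counterclockwise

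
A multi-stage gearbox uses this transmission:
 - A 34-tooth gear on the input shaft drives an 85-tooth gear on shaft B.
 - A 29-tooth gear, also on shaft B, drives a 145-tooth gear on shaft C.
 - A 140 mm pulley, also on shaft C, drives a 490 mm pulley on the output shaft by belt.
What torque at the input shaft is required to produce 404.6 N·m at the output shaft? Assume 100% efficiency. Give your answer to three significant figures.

9.25 N·m

Overall ratio R = 2.5 × 5 × 3.5 = 43.75.
Input torque = output torque / R = 404.6 / 43.75 = 9.248 N·m.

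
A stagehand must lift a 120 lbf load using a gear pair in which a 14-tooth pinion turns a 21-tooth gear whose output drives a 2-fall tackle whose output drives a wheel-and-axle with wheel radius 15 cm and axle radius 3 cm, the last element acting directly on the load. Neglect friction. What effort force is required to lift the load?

8 lbf

Gear pair MA = 21/14 = 1.5.
Block-and-tackle MA = number of supporting rope parts = 2.
Wheel-and-axle MA = R/r = 15/3 = 5.
Combined ideal MA = 1.5 × 2 × 5 = 15.
Effort = load / MA = 120 / 15 = 8 lbf.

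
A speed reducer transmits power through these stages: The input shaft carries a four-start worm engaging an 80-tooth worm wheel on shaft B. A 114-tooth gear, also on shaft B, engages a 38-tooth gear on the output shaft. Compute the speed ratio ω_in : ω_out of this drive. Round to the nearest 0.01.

6.67

Each stage contributes driven/driver: worm 80/4 = 20, gear mesh 38/114 = 0.33333.
Overall: 20 × 0.33333 = 6.6667.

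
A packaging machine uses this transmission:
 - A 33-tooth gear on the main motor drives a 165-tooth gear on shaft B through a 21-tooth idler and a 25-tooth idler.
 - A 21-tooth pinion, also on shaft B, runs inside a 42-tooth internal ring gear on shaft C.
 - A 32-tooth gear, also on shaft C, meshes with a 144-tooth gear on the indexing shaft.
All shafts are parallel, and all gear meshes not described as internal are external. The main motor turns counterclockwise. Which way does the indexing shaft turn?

the main motor → shaft B: driver → idler → idler → driven is 3 external meshes, 3 reversals → CW.
shaft B → shaft C: internal mesh, same direction → CW.
shaft C → the indexing shaft: external mesh, 1 reversal → CCW.
4 reversals in total — an even number — so the indexing shaft turns the same way as the main motor.

counterclockwise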